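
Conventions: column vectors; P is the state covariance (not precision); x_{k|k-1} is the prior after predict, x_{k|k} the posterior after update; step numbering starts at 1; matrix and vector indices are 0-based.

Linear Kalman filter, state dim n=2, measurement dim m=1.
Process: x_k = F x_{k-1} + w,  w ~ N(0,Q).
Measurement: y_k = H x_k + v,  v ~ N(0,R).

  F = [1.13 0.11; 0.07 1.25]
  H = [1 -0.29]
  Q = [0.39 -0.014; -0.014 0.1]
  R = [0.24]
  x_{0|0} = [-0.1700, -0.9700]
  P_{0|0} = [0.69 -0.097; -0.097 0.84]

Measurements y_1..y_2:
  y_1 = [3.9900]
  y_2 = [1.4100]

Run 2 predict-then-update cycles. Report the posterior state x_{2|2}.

step 1: x^-=[-0.2988, -1.2244]  P^-=[1.2571 0.0183; 0.0183 1.3989]  S=[1.6041]  K=[0.7804; -0.2415]  nu=[3.9337]  x^+=[2.7709, -2.1743]  P^+=[0.2803 0.3206; 0.3206 1.3054]
step 2: x^-=[2.8920, -2.5239]  P^-=[0.8434 0.6430; 0.6430 2.1971]  S=[0.8952]  K=[0.7338; 0.0065]  nu=[-2.2139]  x^+=[1.2674, -2.5383]  P^+=[0.3613 0.6387; 0.6387 2.1971]

x_post = [1.2674, -2.5383]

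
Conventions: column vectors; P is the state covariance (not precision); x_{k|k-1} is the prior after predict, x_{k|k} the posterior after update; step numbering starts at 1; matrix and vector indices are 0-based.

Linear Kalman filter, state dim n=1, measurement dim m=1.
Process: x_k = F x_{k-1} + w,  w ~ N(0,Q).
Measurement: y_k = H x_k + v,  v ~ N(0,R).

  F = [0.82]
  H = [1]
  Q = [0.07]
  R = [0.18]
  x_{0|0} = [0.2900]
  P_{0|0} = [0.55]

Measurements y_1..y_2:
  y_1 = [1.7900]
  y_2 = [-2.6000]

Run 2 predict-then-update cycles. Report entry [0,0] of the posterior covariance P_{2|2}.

step 1: x^-=[0.2378]  P^-=[0.4398]  S=[0.6198]  K=[0.7096]  nu=[1.5522]  x^+=[1.3392]  P^+=[0.1277]
step 2: x^-=[1.0982]  P^-=[0.1559]  S=[0.3359]  K=[0.4641]  nu=[-3.6982]  x^+=[-0.6182]  P^+=[0.0835]

P_post[0,0] = 0.0835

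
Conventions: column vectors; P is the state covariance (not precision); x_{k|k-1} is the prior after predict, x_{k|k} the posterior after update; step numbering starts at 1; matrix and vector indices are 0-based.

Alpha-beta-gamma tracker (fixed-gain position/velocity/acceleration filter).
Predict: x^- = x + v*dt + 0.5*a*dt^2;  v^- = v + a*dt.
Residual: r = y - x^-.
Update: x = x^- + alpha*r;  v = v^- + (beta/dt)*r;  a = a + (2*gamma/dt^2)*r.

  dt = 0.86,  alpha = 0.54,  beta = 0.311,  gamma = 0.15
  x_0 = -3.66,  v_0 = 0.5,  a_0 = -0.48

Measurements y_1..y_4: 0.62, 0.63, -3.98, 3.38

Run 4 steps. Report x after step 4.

step 1: x_pred=-3.4075  r=4.0275  x^+=-1.2327  v^+=1.5437  a^+=1.1537
step 2: x_pred=0.5215  r=0.1085  x^+=0.5801  v^+=2.5750  a^+=1.1977
step 3: x_pred=3.2375  r=-7.2175  x^+=-0.6599  v^+=0.9950  a^+=-1.7299
step 4: x_pred=-0.4440  r=3.8240  x^+=1.6210  v^+=0.8901  a^+=-0.1788

x_post = 1.6210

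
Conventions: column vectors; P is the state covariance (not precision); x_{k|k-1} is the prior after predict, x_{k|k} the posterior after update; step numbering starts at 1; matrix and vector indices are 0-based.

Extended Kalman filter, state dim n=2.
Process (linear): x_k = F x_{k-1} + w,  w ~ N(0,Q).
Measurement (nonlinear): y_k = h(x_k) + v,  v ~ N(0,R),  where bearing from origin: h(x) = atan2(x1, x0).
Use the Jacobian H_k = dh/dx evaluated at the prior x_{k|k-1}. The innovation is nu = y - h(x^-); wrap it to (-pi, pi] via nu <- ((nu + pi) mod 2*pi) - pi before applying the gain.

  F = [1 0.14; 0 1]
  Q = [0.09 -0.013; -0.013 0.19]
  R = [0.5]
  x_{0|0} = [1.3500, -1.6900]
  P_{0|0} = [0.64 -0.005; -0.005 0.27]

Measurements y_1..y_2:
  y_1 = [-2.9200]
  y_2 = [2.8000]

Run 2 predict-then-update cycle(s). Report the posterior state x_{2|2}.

x_post = [-1.0051, -2.0547]

step 1: x^-=[1.1134, -1.6900]  P^-=[0.7339 0.0198; 0.0198 0.4600]  H_jac=[0.4126 0.2718]  S=[0.6634]  K=[0.4646; 0.2008]  nu=[-1.9318]  x^+=[0.2159, -2.0779]  P^+=[0.5907 -0.0421; -0.0421 0.4332]
step 2: x^-=[-0.0750, -2.0779]  P^-=[0.6774 0.0056; 0.0056 0.6232]  H_jac=[0.4806 -0.0173]  S=[0.6566]  K=[0.4957; -0.0124]  nu=[-1.8763]  x^+=[-1.0051, -2.0547]  P^+=[0.5161 0.0096; 0.0096 0.6231]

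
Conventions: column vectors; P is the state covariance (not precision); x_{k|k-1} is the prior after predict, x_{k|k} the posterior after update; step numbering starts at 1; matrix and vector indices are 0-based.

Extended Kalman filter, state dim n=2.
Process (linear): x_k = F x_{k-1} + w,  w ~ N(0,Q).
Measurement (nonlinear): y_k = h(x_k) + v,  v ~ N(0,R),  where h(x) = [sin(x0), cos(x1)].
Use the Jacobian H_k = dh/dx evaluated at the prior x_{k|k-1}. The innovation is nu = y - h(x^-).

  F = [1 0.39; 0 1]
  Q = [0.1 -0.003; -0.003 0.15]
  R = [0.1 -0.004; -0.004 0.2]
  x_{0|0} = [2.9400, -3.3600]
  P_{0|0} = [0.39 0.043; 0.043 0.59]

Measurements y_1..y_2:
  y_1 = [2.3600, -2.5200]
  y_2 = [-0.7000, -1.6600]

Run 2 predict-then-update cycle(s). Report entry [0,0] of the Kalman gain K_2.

K[0,0] = 0.9980

step 1: x^-=[1.6296, -3.3600]  P^-=[0.6133 0.2701; 0.2701 0.7400]  H_jac=[-0.0588 0.0000; 0.0000 -0.2167]  S=[0.1021 -0.0006; -0.0006 0.2347]  K=[-0.3543 -0.2502; -0.1592 -0.6834]  nu=[1.3617, -1.5438]  x^+=[1.5333, -2.5217]  P^+=[0.5859 0.2244; 0.2244 0.6279]
step 2: x^-=[0.5498, -2.5217]  P^-=[0.9564 0.4662; 0.4662 0.7779]  H_jac=[0.8526 0.0000; 0.0000 0.5809]  S=[0.7952 0.2269; 0.2269 0.4625]  K=[0.9980 0.0959; 0.2571 0.8509]  nu=[-1.2225, -0.8460]  x^+=[-0.7514, -3.5559]  P^+=[0.1166 0.0262; 0.0262 0.2912]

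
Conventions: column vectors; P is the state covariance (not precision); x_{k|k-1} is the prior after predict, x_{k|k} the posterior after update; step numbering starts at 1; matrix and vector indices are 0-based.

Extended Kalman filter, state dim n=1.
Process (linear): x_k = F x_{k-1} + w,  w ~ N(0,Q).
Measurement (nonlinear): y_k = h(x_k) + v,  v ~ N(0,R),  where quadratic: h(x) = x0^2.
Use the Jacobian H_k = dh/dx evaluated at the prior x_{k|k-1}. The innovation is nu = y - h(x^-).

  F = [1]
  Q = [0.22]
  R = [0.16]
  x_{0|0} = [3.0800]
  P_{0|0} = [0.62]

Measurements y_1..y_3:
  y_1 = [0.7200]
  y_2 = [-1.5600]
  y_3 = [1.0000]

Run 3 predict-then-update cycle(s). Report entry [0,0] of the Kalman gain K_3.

K[0,0] = 0.6028

step 1: x^-=[3.0800]  P^-=[0.8400]  H_jac=[6.1600]  S=[32.0343]  K=[0.1615]  nu=[-8.7664]  x^+=[1.6640]  P^+=[0.0042]
step 2: x^-=[1.6640]  P^-=[0.2242]  H_jac=[3.3280]  S=[2.6431]  K=[0.2823]  nu=[-4.3289]  x^+=[0.4420]  P^+=[0.0136]
step 3: x^-=[0.4420]  P^-=[0.2336]  H_jac=[0.8840]  S=[0.3425]  K=[0.6028]  nu=[0.8046]  x^+=[0.9270]  P^+=[0.1091]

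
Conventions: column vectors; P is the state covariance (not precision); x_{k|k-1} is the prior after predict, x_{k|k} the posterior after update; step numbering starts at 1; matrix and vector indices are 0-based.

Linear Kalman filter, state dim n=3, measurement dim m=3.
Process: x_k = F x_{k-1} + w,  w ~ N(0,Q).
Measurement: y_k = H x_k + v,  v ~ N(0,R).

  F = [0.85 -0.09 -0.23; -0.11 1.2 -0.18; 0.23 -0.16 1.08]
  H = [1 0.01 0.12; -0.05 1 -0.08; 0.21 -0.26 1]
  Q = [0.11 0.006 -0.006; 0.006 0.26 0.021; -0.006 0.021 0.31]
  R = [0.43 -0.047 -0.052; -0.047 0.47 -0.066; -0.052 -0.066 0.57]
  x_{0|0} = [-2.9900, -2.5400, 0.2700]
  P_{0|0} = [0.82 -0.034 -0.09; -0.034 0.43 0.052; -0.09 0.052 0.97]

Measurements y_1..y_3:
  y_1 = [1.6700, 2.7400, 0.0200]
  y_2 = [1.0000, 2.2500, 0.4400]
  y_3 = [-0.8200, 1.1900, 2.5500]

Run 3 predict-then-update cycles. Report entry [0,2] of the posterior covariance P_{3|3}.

step 1: x^-=[-2.3750, -2.7677, 0.0103]  P^-=[0.7998 -0.1140 -0.1561; -0.1140 0.9035 -0.1975; -0.1561 -0.1975 1.4356]  S=[1.2103 -0.2158 0.1594; -0.2158 1.4264 -0.6408; 0.1594 -0.6408 2.1516]  K=[0.6458 -0.0165 -0.0335; 0.0108 0.6401 -0.0223; -0.0647 0.0952 0.7090]  nu=[4.0714, 5.3898, -0.2112]  x^+=[0.1725, 0.7307, 0.1103]  P^+=[0.2951 -0.0309 -0.1216; -0.0309 0.3026 0.0297; -0.1216 0.0297 0.4345]
step 2: x^-=[0.0555, 0.8380, 0.0418]  P^-=[0.4022 -0.0603 -0.1540; -0.0603 0.7040 -0.0793; -0.1540 -0.0793 0.7717]  S=[0.8050 -0.1239 -0.0174; -0.1239 1.1974 -0.3991; -0.0174 -0.3991 1.3902]  K=[0.4718 -0.0210 -0.0389; 0.0118 0.5873 -0.0291; -0.0539 0.0719 0.5667]  nu=[0.9311, 1.4181, 0.6044]  x^+=[0.4416, 1.6643, 0.4361]  P^+=[0.2179 -0.0264 -0.0979; -0.0264 0.2778 0.0218; -0.0979 0.0218 0.3473]
step 3: x^-=[0.1252, 1.8700, 0.3063]  P^-=[0.3313 -0.0504 -0.1276; -0.0504 0.6676 -0.0685; -0.1276 -0.0685 0.6795]  S=[0.7394 -0.1109 -0.0190; -0.1109 1.1577 -0.3701; -0.0190 -0.3701 1.2968]  K=[0.4229 -0.0193 -0.0340; 0.0153 0.5753 -0.0304; -0.0394 0.0668 0.5355]  nu=[-1.0007, -0.6493, 2.7036]  x^+=[-0.3772, 1.3989, 1.7503]  P^+=[0.1952 -0.0239 -0.0873; -0.0239 0.2720 0.0196; -0.0873 0.0196 0.3263]

P_post[0,2] = -0.0873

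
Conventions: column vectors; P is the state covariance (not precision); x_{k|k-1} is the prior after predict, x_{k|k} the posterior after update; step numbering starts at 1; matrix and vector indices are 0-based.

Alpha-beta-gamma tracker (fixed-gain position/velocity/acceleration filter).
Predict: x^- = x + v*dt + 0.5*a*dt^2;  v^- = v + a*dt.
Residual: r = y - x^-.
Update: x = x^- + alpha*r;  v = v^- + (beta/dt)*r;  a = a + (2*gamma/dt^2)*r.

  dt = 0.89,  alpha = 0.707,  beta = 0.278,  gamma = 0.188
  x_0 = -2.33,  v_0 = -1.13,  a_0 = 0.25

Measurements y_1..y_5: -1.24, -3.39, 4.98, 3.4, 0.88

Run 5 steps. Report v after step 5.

v_post = 4.4282

step 1: x_pred=-3.2367  r=1.9967  x^+=-1.8250  v^+=-0.2838  a^+=1.1978
step 2: x_pred=-1.6032  r=-1.7868  x^+=-2.8665  v^+=0.2241  a^+=0.3496
step 3: x_pred=-2.5285  r=7.5085  x^+=2.7800  v^+=2.8807  a^+=3.9139
step 4: x_pred=6.8939  r=-3.4939  x^+=4.4237  v^+=5.2727  a^+=2.2554
step 5: x_pred=10.0096  r=-9.1296  x^+=3.5550  v^+=4.4282  a^+=-2.0783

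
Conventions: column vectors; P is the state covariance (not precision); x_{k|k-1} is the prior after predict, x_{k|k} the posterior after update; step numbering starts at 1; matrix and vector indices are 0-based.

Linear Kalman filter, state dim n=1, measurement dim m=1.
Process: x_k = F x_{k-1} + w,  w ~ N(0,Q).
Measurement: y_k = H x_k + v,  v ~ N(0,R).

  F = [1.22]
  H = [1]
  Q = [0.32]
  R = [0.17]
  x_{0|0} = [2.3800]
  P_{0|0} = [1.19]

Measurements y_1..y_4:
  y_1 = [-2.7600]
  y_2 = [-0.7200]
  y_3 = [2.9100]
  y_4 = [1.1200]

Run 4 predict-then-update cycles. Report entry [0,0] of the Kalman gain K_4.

K[0,0] = 0.7500

step 1: x^-=[2.9036]  P^-=[2.0912]  S=[2.2612]  K=[0.9248]  nu=[-5.6636]  x^+=[-2.3342]  P^+=[0.1572]
step 2: x^-=[-2.8477]  P^-=[0.5540]  S=[0.7240]  K=[0.7652]  nu=[2.1277]  x^+=[-1.2196]  P^+=[0.1301]
step 3: x^-=[-1.4879]  P^-=[0.5136]  S=[0.6836]  K=[0.7513]  nu=[4.3979]  x^+=[1.8163]  P^+=[0.1277]
step 4: x^-=[2.2159]  P^-=[0.5101]  S=[0.6801]  K=[0.7500]  nu=[-1.0959]  x^+=[1.3939]  P^+=[0.1275]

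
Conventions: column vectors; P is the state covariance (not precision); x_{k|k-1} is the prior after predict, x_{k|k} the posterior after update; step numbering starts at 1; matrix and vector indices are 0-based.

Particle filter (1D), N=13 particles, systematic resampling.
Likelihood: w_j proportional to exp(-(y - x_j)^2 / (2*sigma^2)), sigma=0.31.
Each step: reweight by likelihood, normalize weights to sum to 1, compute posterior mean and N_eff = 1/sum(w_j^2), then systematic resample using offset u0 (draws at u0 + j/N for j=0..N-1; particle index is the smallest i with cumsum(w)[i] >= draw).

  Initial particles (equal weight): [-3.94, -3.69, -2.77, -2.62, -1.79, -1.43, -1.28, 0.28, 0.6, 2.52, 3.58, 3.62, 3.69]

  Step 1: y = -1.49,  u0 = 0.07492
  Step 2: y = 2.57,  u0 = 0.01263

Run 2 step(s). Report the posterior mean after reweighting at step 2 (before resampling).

post_mean = -1.2803

step 1: w=[0.0000, 0.0000, 0.0001, 0.0005, 0.2604, 0.4083, 0.3307, 0.0000, 0.0000, 0.0000, 0.0000, 0.0000, 0.0000]  mean=-1.4749  Neff=2.9082  idx=[4, 4, 4, 5, 5, 5, 5, 5, 6, 6, 6, 6, 6]
step 2: w=[0.0000, 0.0000, 0.0000, 0.0004, 0.0004, 0.0004, 0.0004, 0.0004, 0.1996, 0.1996, 0.1996, 0.1996, 0.1996]  mean=-1.2803  Neff=5.0218  idx=[8, 8, 8, 9, 9, 9, 10, 10, 11, 11, 11, 12, 12]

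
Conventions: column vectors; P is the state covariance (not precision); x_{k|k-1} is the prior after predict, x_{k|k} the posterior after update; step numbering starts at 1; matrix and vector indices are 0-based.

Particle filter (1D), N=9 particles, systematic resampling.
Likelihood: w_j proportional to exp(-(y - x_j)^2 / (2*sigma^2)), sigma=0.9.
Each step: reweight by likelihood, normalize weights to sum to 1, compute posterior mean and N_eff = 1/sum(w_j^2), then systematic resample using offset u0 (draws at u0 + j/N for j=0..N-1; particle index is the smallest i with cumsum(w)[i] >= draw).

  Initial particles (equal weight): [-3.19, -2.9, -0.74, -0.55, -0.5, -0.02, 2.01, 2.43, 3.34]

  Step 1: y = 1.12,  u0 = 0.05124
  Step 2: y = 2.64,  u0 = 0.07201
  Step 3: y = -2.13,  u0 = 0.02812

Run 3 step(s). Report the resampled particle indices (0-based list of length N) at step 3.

step 1: w=[0.0000, 0.0000, 0.0606, 0.0916, 0.1014, 0.2298, 0.3143, 0.1777, 0.0245]  mean=0.9947  Neff=4.8507  idx=[2, 4, 5, 5, 6, 6, 6, 7, 7]
step 2: w=[0.0002, 0.0005, 0.0029, 0.0029, 0.1811, 0.1811, 0.1811, 0.2251, 0.2251]  mean=2.1853  Neff=5.0071  idx=[4, 4, 5, 6, 6, 7, 7, 8, 8]
step 3: w=[0.1845, 0.1845, 0.1845, 0.1845, 0.1845, 0.0193, 0.0193, 0.0193, 0.0193]  mean=2.0425  Neff=5.8225  idx=[0, 0, 1, 1, 2, 3, 3, 4, 4]

resampled_idx = [0, 0, 1, 1, 2, 3, 3, 4, 4]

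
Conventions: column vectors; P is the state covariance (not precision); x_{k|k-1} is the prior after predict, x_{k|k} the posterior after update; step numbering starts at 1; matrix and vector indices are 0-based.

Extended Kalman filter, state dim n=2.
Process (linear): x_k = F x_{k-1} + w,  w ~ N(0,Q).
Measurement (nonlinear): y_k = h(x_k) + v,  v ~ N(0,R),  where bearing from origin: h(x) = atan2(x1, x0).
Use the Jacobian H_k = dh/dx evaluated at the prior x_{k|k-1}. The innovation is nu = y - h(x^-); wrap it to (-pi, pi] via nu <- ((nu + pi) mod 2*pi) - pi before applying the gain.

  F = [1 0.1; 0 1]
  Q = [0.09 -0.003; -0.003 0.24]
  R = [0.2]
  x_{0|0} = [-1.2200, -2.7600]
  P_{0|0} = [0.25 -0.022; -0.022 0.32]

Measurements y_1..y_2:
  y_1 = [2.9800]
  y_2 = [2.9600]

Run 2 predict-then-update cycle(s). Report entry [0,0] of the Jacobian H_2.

H_jac[0,0] = 0.2255

step 1: x^-=[-1.4960, -2.7600]  P^-=[0.3388 0.0070; 0.0070 0.5600]  H_jac=[0.2800 -0.1518]  S=[0.2389]  K=[0.3927; -0.3476]  nu=[-1.2357]  x^+=[-1.9813, -2.3304]  P^+=[0.3020 0.0396; 0.0396 0.5311]
step 2: x^-=[-2.2143, -2.3304]  P^-=[0.4052 0.0897; 0.0897 0.7711]  H_jac=[0.2255 -0.2143]  S=[0.2473]  K=[0.2917; -0.5862]  nu=[-0.9925]  x^+=[-2.5039, -1.7486]  P^+=[0.3841 0.1320; 0.1320 0.6861]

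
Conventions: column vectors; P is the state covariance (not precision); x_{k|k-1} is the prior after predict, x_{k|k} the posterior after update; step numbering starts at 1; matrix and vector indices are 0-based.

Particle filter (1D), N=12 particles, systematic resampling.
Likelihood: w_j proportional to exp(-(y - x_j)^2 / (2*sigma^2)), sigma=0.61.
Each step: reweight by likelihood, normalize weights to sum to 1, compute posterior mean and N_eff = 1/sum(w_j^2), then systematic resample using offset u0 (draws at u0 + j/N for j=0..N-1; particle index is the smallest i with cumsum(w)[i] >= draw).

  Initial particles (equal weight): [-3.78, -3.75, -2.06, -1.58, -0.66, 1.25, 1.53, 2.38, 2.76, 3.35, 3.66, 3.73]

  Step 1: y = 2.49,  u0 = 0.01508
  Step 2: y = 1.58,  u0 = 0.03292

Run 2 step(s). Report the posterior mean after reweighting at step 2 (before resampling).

step 1: w=[0.0000, 0.0000, 0.0000, 0.0000, 0.0000, 0.0428, 0.0978, 0.3321, 0.3060, 0.1249, 0.0536, 0.0428]  mean=2.6124  Neff=4.2439  idx=[5, 6, 7, 7, 7, 7, 8, 8, 8, 8, 9, 10]
step 2: w=[0.2063, 0.2380, 0.1011, 0.1011, 0.1011, 0.1011, 0.0368, 0.0368, 0.0368, 0.0368, 0.0035, 0.0007]  mean=2.0048  Neff=6.8721  idx=[0, 0, 0, 1, 1, 2, 2, 3, 4, 5, 6, 8]

post_mean = 2.0048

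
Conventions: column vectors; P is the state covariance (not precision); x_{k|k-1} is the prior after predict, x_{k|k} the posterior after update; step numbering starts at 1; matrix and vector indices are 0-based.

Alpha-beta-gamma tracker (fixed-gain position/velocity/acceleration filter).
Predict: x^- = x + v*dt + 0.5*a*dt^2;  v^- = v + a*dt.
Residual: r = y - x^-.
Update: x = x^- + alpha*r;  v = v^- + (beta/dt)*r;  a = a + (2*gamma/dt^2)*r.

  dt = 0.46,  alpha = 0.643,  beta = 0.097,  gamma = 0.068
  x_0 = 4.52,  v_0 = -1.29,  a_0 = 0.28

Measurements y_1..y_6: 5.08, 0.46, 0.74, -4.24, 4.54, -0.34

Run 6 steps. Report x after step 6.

x_post = -0.3428

step 1: x_pred=3.9562  r=1.1238  x^+=4.6788  v^+=-0.9242  a^+=1.0023
step 2: x_pred=4.3597  r=-3.8997  x^+=1.8522  v^+=-1.2855  a^+=-1.5042
step 3: x_pred=1.1017  r=-0.3617  x^+=0.8691  v^+=-2.0537  a^+=-1.7366
step 4: x_pred=-0.2593  r=-3.9807  x^+=-2.8189  v^+=-3.6920  a^+=-4.2951
step 5: x_pred=-4.9716  r=9.5116  x^+=1.1444  v^+=-3.6620  a^+=1.8182
step 6: x_pred=-0.3478  r=0.0078  x^+=-0.3428  v^+=-2.8240  a^+=1.8232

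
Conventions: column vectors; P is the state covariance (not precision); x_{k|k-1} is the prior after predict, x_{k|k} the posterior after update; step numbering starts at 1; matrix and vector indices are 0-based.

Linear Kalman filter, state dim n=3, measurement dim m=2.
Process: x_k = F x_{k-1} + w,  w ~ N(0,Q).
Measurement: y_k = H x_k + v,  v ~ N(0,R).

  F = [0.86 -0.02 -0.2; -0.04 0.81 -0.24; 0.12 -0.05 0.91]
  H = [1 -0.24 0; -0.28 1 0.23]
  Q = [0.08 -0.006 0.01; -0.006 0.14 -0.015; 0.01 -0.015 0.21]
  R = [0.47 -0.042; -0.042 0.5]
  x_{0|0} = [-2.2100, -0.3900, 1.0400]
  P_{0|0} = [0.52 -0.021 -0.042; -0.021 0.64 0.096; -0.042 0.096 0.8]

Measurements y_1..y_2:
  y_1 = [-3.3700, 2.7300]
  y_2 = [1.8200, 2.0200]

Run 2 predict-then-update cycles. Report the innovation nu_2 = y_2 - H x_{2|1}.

innov = [4.5465, 0.7182]

step 1: x^-=[-2.1008, -0.4771, 0.7007]  P^-=[0.5128 -0.0173 -0.1130; -0.0173 0.5700 -0.1456; -0.1130 -0.1456 0.8639]  S=[1.0239 -0.3588; -0.3588 1.1132]  K=[0.5028 -0.0058; 0.0225 0.4936; -0.0559 0.0581]  nu=[-1.3837, 2.4577]  x^+=[-2.8108, 0.7049, 0.9209]  P^+=[0.2518 0.0633 -0.0733; 0.0633 0.3063 -0.1857; -0.0733 -0.1857 0.8546]
step 2: x^-=[-2.6155, 0.4624, 0.4655]  P^-=[0.3221 0.1093 -0.1762; 0.1093 0.4573 -0.3433; -0.1762 -0.3433 0.9222]  S=[0.7659 -0.1469; -0.1469 0.8349]  K=[0.3946 0.0438; 0.0820 0.4309; -0.1462 -0.1237]  nu=[4.5465, 0.7182]  x^+=[-0.7899, 1.1448, -0.2880]  P^+=[0.2063 0.0942 -0.1356; 0.0942 0.3075 -0.3003; -0.1356 -0.3003 0.8984]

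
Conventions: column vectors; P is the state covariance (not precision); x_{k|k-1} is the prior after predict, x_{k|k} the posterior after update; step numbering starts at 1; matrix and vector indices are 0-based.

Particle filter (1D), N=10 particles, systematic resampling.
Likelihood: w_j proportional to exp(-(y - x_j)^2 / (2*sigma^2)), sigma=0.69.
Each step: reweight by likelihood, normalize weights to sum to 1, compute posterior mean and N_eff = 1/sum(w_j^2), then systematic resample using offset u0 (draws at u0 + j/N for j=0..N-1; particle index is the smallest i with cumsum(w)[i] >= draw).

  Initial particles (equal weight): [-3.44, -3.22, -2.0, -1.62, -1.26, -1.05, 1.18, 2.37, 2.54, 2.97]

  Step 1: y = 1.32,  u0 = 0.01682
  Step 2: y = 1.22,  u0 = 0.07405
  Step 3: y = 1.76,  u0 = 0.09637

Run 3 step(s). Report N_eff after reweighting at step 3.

step 1: w=[0.0000, 0.0000, 0.0000, 0.0001, 0.0006, 0.0018, 0.6262, 0.2008, 0.1339, 0.0366]  mean=1.6611  Neff=2.2136  idx=[6, 6, 6, 6, 6, 6, 6, 7, 7, 8]
step 2: w=[0.1305, 0.1305, 0.1305, 0.1305, 0.1305, 0.1305, 0.1305, 0.0326, 0.0326, 0.0210]  mean=1.2861  Neff=8.2062  idx=[0, 1, 2, 2, 3, 4, 5, 5, 6, 8]
step 3: w=[0.1004, 0.1004, 0.1004, 0.1004, 0.1004, 0.1004, 0.1004, 0.1004, 0.1004, 0.0967]  mean=1.2950  Neff=9.9988  idx=[0, 1, 2, 3, 4, 5, 6, 7, 8, 9]

N_eff = 9.9988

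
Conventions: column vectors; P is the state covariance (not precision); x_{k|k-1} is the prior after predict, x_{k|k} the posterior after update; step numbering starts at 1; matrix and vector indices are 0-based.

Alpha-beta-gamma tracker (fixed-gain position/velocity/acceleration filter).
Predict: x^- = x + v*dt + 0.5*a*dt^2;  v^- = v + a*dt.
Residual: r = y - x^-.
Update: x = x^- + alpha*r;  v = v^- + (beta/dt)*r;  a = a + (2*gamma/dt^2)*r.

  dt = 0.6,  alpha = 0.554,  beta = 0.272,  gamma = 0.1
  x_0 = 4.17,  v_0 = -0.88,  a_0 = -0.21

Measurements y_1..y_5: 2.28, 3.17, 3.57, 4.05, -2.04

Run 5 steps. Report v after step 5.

v_post = -1.0434

step 1: x_pred=3.6042  r=-1.3242  x^+=2.8706  v^+=-1.6063  a^+=-0.9457
step 2: x_pred=1.7366  r=1.4334  x^+=2.5307  v^+=-1.5239  a^+=-0.1493
step 3: x_pred=1.5895  r=1.9805  x^+=2.6867  v^+=-0.7157  a^+=0.9510
step 4: x_pred=2.4285  r=1.6215  x^+=3.3268  v^+=0.5900  a^+=1.8518
step 5: x_pred=4.0141  r=-6.0541  x^+=0.6601  v^+=-1.0434  a^+=-1.5116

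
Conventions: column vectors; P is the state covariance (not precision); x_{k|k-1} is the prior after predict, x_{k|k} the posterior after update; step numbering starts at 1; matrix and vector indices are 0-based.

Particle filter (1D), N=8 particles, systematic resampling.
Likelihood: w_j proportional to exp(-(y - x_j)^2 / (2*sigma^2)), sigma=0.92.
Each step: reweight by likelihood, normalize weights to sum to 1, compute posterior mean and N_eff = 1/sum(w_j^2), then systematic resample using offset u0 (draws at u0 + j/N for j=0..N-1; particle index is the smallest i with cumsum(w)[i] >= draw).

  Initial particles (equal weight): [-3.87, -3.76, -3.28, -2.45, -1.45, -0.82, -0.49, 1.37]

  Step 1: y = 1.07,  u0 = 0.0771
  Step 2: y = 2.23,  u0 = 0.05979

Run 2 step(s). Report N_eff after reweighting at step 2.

N_eff = 6.0515

step 1: w=[0.0000, 0.0000, 0.0000, 0.0005, 0.0176, 0.0911, 0.1784, 0.7124]  mean=0.7870  Neff=1.8252  idx=[5, 6, 7, 7, 7, 7, 7, 7]
step 2: w=[0.0011, 0.0032, 0.1659, 0.1659, 0.1659, 0.1659, 0.1659, 0.1659]  mean=1.3616  Neff=6.0515  idx=[2, 3, 3, 4, 5, 6, 6, 7]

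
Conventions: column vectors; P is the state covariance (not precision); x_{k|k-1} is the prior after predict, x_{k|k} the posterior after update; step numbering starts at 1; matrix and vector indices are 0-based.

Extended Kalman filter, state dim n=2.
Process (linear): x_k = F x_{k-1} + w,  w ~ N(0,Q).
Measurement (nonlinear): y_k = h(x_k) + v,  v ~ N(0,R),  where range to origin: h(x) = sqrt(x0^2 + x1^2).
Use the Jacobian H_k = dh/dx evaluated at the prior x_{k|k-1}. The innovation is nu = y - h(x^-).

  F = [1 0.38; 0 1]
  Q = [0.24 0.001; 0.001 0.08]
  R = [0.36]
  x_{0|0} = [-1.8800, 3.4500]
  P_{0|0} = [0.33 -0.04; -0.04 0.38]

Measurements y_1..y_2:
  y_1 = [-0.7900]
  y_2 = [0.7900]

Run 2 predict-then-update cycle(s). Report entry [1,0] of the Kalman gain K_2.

K[1,0] = 0.4239

step 1: x^-=[-0.5690, 3.4500]  P^-=[0.5945 0.1054; 0.1054 0.4600]  H_jac=[-0.1627 0.9867]  S=[0.7897]  K=[0.0092; 0.5530]  nu=[-4.2866]  x^+=[-0.6084, 1.0795]  P^+=[0.5944 0.1014; 0.1014 0.2185]
step 2: x^-=[-0.1982, 1.0795]  P^-=[0.9430 0.1854; 0.1854 0.2985]  H_jac=[-0.1806 0.9836]  S=[0.6136]  K=[0.0197; 0.4239]  nu=[-0.3075]  x^+=[-0.2042, 0.9491]  P^+=[0.9428 0.1803; 0.1803 0.1882]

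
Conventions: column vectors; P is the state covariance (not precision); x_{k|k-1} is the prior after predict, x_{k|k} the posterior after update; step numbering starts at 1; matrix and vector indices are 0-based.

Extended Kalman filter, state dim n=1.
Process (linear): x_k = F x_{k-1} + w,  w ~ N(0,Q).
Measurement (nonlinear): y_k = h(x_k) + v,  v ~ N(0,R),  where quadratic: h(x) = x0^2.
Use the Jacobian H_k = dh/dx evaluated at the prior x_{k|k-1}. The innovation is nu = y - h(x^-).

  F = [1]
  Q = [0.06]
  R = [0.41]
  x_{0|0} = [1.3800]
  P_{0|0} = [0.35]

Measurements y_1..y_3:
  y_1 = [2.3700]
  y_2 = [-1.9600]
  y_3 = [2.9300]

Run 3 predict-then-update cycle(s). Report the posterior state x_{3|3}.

x_post = [1.0303]

step 1: x^-=[1.3800]  P^-=[0.4100]  H_jac=[2.7600]  S=[3.5332]  K=[0.3203]  nu=[0.4656]  x^+=[1.5291]  P^+=[0.0476]
step 2: x^-=[1.5291]  P^-=[0.1076]  H_jac=[3.0582]  S=[1.4162]  K=[0.2323]  nu=[-4.2982]  x^+=[0.5306]  P^+=[0.0311]
step 3: x^-=[0.5306]  P^-=[0.0911]  H_jac=[1.0611]  S=[0.5126]  K=[0.1887]  nu=[2.6485]  x^+=[1.0303]  P^+=[0.0729]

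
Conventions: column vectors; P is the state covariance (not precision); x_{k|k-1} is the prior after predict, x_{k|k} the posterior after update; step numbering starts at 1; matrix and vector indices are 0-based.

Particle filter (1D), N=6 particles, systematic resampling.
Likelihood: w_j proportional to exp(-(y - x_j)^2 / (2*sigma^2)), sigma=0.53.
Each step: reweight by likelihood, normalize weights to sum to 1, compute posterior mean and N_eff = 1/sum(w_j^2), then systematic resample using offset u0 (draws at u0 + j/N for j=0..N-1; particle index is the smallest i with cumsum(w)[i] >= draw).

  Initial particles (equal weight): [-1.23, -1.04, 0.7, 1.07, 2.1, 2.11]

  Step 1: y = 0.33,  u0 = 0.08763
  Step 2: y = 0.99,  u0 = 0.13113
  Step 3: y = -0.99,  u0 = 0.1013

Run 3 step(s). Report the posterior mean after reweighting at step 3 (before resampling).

step 1: w=[0.0108, 0.0291, 0.6440, 0.3100, 0.0031, 0.0029]  mean=0.7517  Neff=1.9536  idx=[2, 2, 2, 2, 3, 3]
step 2: w=[0.1588, 0.1588, 0.1588, 0.1588, 0.1824, 0.1824]  mean=0.8350  Neff=5.9735  idx=[0, 1, 2, 3, 4, 5]
step 3: w=[0.2399, 0.2399, 0.2399, 0.2399, 0.0203, 0.0203]  mean=0.7150  Neff=4.3301  idx=[0, 1, 1, 2, 3, 3]

post_mean = 0.7150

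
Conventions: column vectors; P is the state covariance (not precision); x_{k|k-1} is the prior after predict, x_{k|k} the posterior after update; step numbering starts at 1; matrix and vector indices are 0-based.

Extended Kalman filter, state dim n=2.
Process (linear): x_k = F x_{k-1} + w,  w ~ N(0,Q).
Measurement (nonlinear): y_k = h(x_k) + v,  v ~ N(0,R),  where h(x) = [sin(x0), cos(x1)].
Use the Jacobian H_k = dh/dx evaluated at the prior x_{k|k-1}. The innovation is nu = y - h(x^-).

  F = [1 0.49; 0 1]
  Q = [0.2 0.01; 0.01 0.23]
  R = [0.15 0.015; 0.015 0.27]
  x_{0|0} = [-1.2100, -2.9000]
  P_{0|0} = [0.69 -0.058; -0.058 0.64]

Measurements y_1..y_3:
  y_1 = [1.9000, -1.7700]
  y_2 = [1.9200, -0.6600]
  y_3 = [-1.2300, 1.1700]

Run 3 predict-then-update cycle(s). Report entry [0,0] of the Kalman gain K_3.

step 1: x^-=[-2.6310, -2.9000]  P^-=[0.9868 0.2656; 0.2656 0.8700]  H_jac=[-0.8725 0.0000; 0.0000 0.2392]  S=[0.9011 -0.0404; -0.0404 0.3198]  K=[-0.9519 0.0783; -0.2292 0.6219]  nu=[2.3887, -0.7990]  x^+=[-4.9674, -3.9445]  P^+=[0.1623 0.0287; 0.0287 0.6874]
step 2: x^-=[-6.9002, -3.9445]  P^-=[0.5555 0.3756; 0.3756 0.9174]  H_jac=[0.8156 0.0000; 0.0000 -0.7194]  S=[0.5196 -0.2054; -0.2054 0.7448]  K=[0.8178 -0.1373; 0.2686 -0.8121]  nu=[2.4986, 0.0346]  x^+=[-4.8615, -3.3015]  P^+=[0.1479 0.0345; 0.0345 0.2992]
step 3: x^-=[-6.4793, -3.3015]  P^-=[0.4535 0.1911; 0.1911 0.5292]  H_jac=[0.9808 0.0000; 0.0000 -0.1592]  S=[0.5863 -0.0148; -0.0148 0.2834]  K=[0.7570 -0.0677; 0.3126 -0.2809]  nu=[-1.0352, 2.1572]  x^+=[-7.4089, -4.2311]  P^+=[0.1147 0.0435; 0.0435 0.4470]

K[0,0] = 0.7570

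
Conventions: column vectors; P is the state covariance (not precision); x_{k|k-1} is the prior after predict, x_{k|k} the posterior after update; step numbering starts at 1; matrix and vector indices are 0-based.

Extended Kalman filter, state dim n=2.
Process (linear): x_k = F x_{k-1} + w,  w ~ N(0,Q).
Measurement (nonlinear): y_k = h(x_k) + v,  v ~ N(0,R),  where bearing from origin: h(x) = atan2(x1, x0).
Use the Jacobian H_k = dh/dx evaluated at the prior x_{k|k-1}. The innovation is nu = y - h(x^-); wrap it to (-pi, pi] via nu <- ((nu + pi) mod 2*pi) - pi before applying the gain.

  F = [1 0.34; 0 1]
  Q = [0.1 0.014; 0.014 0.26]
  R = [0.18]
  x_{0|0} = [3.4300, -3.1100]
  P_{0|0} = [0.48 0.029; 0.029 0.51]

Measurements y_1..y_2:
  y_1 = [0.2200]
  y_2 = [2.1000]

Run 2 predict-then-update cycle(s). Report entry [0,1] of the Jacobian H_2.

step 1: x^-=[2.3726, -3.1100]  P^-=[0.6587 0.2164; 0.2164 0.7700]  H_jac=[0.2033 0.1551]  S=[0.2394]  K=[0.6995; 0.6826]  nu=[1.1391]  x^+=[3.1694, -2.3325]  P^+=[0.5416 0.1021; 0.1021 0.6585]
step 2: x^-=[2.3763, -2.3325]  P^-=[0.7871 0.3400; 0.3400 0.9185]  H_jac=[0.2104 0.2143]  S=[0.2877]  K=[0.8289; 0.9329]  nu=[2.8761]  x^+=[4.7603, 0.3506]  P^+=[0.5895 0.1175; 0.1175 0.6681]

H_jac[0,1] = 0.2143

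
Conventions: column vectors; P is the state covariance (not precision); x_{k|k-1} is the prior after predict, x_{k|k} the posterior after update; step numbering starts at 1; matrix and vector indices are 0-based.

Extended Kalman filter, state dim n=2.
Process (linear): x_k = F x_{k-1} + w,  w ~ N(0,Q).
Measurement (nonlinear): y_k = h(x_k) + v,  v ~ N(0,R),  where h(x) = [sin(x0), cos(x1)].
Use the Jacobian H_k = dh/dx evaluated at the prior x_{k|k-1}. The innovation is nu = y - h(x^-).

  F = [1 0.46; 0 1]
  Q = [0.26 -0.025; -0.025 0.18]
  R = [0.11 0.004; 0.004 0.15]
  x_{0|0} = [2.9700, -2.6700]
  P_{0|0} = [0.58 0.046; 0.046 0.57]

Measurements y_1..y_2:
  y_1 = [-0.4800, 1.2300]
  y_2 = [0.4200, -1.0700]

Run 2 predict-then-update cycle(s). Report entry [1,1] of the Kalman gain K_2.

step 1: x^-=[1.7418, -2.6700]  P^-=[1.0029 0.2832; 0.2832 0.7500]  H_jac=[-0.1702 0.0000; 0.0000 0.4543]  S=[0.1390 -0.0179; -0.0179 0.3048]  K=[-1.1821 0.3527; -0.2043 1.1059]  nu=[-1.4654, 2.1208]  x^+=[4.2221, -0.0252]  P^+=[0.7558 0.1061; 0.1061 0.3633]
step 2: x^-=[4.2105, -0.0252]  P^-=[1.1903 0.2482; 0.2482 0.5433]  H_jac=[-0.4811 0.0000; 0.0000 0.0252]  S=[0.3855 0.0010; 0.0010 0.1503]  K=[-1.4856 0.0514; -0.3100 0.0931]  nu=[1.2967, -2.0697]  x^+=[2.1778, -0.6198]  P^+=[0.3393 0.0701; 0.0701 0.5051]

K[1,1] = 0.0931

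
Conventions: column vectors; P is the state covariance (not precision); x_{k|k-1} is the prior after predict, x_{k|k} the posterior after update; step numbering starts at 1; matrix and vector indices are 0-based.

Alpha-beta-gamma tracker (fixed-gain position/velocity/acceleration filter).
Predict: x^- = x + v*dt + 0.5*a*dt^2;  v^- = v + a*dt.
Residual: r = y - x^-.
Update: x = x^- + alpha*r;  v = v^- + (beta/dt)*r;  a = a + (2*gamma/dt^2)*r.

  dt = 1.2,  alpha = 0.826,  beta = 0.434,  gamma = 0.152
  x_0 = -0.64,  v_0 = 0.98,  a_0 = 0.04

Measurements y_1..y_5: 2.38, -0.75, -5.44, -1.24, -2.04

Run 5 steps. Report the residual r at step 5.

resid = 2.9954

step 1: x_pred=0.5648  r=1.8152  x^+=2.0642  v^+=1.6845  a^+=0.4232
step 2: x_pred=4.3903  r=-5.1403  x^+=0.1444  v^+=0.3333  a^+=-0.6620
step 3: x_pred=0.0677  r=-5.5077  x^+=-4.4817  v^+=-2.4530  a^+=-1.8247
step 4: x_pred=-8.7391  r=7.4991  x^+=-2.5448  v^+=-1.9305  a^+=-0.2416
step 5: x_pred=-5.0354  r=2.9954  x^+=-2.5612  v^+=-1.1371  a^+=0.3908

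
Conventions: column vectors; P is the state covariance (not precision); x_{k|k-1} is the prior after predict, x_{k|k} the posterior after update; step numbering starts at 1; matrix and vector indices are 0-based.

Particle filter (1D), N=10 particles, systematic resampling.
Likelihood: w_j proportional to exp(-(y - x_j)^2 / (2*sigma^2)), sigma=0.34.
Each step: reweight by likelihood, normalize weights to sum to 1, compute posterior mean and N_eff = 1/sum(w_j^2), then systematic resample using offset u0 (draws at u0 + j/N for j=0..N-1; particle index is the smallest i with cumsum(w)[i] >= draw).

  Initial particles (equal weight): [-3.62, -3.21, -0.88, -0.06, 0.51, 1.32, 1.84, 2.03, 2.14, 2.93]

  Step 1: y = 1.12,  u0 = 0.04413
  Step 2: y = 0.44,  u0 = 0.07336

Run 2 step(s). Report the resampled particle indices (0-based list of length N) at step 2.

resampled_idx = [0, 0, 0, 0, 1, 1, 1, 1, 1, 7]

step 1: w=[0.0000, 0.0000, 0.0000, 0.0020, 0.1683, 0.7076, 0.0894, 0.0234, 0.0093, 0.0000]  mean=1.2517  Neff=1.8600  idx=[4, 4, 5, 5, 5, 5, 5, 5, 5, 6]
step 2: w=[0.4442, 0.4442, 0.0159, 0.0159, 0.0159, 0.0159, 0.0159, 0.0159, 0.0159, 0.0001]  mean=0.6004  Neff=2.5226  idx=[0, 0, 0, 0, 1, 1, 1, 1, 1, 7]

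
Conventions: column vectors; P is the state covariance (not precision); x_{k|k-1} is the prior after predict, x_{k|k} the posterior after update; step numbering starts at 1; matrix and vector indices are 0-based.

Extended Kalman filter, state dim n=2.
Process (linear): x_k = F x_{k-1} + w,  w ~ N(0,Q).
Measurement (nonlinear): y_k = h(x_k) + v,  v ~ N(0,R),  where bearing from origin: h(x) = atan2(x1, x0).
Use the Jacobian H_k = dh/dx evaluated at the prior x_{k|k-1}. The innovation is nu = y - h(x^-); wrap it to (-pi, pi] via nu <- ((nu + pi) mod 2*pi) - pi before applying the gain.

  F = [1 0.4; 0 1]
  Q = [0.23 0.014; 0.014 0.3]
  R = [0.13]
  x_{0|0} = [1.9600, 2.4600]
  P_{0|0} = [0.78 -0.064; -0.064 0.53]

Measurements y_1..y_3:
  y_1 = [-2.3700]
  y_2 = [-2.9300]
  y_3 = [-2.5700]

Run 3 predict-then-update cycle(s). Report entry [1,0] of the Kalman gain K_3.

K[1,0] = 1.1098

step 1: x^-=[2.9440, 2.4600]  P^-=[1.0436 0.1620; 0.1620 0.8300]  H_jac=[-0.1671 0.2000]  S=[0.1815]  K=[-0.7824; 0.7654]  nu=[-3.0661]  x^+=[5.3428, 0.1133]  P^+=[0.9325 0.2707; 0.2707 0.7237]
step 2: x^-=[5.3881, 0.1133]  P^-=[1.4948 0.5742; 0.5742 1.0237]  H_jac=[-0.0039 0.1855]  S=[0.1644]  K=[0.6124; 1.1414]  nu=[-2.9510]  x^+=[3.5810, -3.2549]  P^+=[1.4332 0.4592; 0.4592 0.8095]
step 3: x^-=[2.2790, -3.2549]  P^-=[2.1601 0.7970; 0.7970 1.1095]  H_jac=[0.2062 0.1443]  S=[0.2924]  K=[1.9167; 1.1098]  nu=[-1.6100]  x^+=[-0.8070, -5.0417]  P^+=[1.0860 0.1751; 0.1751 0.7494]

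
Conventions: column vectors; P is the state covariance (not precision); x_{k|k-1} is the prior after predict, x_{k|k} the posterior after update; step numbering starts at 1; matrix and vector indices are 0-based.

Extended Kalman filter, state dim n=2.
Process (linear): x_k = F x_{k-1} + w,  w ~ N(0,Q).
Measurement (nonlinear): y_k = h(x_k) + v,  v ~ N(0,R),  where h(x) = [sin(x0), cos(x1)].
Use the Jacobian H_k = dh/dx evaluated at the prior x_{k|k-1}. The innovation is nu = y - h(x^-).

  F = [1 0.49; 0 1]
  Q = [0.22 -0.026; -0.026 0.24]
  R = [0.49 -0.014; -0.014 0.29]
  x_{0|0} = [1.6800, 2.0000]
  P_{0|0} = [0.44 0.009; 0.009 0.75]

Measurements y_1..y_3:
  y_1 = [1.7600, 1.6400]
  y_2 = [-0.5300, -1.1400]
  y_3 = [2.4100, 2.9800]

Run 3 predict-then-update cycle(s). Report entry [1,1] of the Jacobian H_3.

step 1: x^-=[2.6600, 2.0000]  P^-=[0.8489 0.3505; 0.3505 0.9900]  H_jac=[-0.8863 0.0000; 0.0000 -0.9093]  S=[1.1568 0.2685; 0.2685 1.1086]  K=[-0.6184 -0.1377; -0.0848 -0.7915]  nu=[1.2968, 2.0561]  x^+=[1.5748, 0.2625]  P^+=[0.3397 0.0344; 0.0344 0.2511]
step 2: x^-=[1.7035, 0.2625]  P^-=[0.6538 0.1315; 0.1315 0.4911]  H_jac=[-0.1323 0.0000; 0.0000 -0.2595]  S=[0.5014 -0.0095; -0.0095 0.3231]  K=[-0.1745 -0.1107; -0.0422 -0.3957]  nu=[-1.5212, -2.1057]  x^+=[2.2021, 1.1600]  P^+=[0.6349 0.1143; 0.1143 0.4400]
step 3: x^-=[2.7705, 1.1600]  P^-=[1.0725 0.3039; 0.3039 0.6800]  H_jac=[-0.9319 0.0000; 0.0000 -0.9168]  S=[1.4215 0.2456; 0.2456 0.8615]  K=[-0.6808 -0.1293; -0.0780 -0.7013]  nu=[2.0474, 2.5806]  x^+=[1.0430, -0.8097]  P^+=[0.3560 0.0305; 0.0305 0.2207]

H_jac[1,1] = -0.9168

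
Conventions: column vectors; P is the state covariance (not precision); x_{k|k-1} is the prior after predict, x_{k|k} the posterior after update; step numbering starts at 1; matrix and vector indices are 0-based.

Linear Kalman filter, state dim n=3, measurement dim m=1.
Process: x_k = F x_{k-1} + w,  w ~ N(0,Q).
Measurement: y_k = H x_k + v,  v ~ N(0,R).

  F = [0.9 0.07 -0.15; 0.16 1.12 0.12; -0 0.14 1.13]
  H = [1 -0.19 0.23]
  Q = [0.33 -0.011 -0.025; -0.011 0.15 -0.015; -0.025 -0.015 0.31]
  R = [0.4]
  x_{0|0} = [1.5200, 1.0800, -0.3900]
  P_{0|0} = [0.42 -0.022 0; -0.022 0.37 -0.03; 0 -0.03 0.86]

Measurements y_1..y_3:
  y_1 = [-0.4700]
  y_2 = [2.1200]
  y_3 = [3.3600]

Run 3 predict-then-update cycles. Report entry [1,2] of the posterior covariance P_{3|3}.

P_post[1,2] = 0.8451

step 1: x^-=[1.5021, 1.4060, -0.2895]  P^-=[0.6892 0.0454 -0.1717; 0.0454 0.6213 0.1207; -0.1717 0.1207 1.4059]  S=[1.0793]  K=[0.5940; -0.0416; 0.1193]  nu=[-1.6384]  x^+=[0.5289, 1.4742, -0.4850]  P^+=[0.3084 0.0721 -0.2482; 0.0721 0.6194 0.1260; -0.2482 0.1260 1.3905]
step 2: x^-=[0.6519, 1.6775, -0.3416]  P^-=[0.6875 0.0894 -0.4906; 0.0894 1.0051 0.3891; -0.4906 0.3891 2.1376]  S=[0.9432]  K=[0.5913; -0.0128; -0.0773]  nu=[1.8654]  x^+=[1.7549, 1.6537, -0.4857]  P^+=[0.3578 0.0966 -0.4475; 0.0966 1.0050 0.3881; -0.4475 0.3881 2.1320]
step 3: x^-=[1.7680, 2.0746, -0.3174]  P^-=[0.7975 0.0798 -0.7969; 0.0798 1.5722 0.8506; -0.7969 0.8506 3.1748]  S=[0.9510]  K=[0.6300; -0.0245; -0.2401]  nu=[2.0592]  x^+=[3.0652, 2.0242, -0.8118]  P^+=[0.4201 0.0945 -0.6531; 0.0945 1.5717 0.8451; -0.6531 0.8451 3.1200]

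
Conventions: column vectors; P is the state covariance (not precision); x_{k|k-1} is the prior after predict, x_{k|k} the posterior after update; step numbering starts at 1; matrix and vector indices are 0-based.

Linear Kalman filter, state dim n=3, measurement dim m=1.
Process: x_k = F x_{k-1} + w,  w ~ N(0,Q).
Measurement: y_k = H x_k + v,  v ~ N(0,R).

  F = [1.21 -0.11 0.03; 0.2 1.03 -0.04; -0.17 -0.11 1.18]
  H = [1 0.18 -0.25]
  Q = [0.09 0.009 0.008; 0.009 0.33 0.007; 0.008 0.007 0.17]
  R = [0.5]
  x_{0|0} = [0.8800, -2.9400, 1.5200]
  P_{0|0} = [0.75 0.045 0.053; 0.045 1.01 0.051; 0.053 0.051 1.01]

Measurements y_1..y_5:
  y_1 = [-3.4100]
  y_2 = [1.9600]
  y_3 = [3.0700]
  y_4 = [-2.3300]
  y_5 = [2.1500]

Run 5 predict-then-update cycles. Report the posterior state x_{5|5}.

step 1: x^-=[1.4338, -2.9130, 1.9674]  P^-=[1.1927 0.1295 -0.0348; 0.1295 1.4466 -0.1144; -0.0348 -0.1144 1.5774]  S=[1.9125]  K=[0.6404; 0.2188; -0.2352]  nu=[-3.8276]  x^+=[-1.0173, -3.7505, 2.8675]  P^+=[0.4084 -0.1385 0.2532; -0.1385 1.3550 -0.0160; 0.2532 -0.0160 1.4716]
step 2: x^-=[-0.7324, -4.1812, 3.9692]  P^-=[0.7610 -0.2283 0.3707; -0.2283 1.7265 -0.1606; 0.3707 -0.1606 2.1447]  S=[1.1979]  K=[0.5236; 0.1023; -0.1623]  nu=[4.4373]  x^+=[1.5911, -3.7271, 3.2491]  P^+=[0.4326 -0.2925 0.4725; -0.2925 1.7139 -0.1407; 0.4725 -0.1407 2.1131]
step 3: x^-=[2.4327, -3.6507, 3.9735]  P^-=[0.8591 -0.4662 0.7389; -0.4662 2.0525 -0.3009; 0.7389 -0.3009 2.9816]  S=[1.1017]  K=[0.5359; -0.0195; -0.0550]  nu=[2.2878]  x^+=[3.6588, -3.6953, 3.8476]  P^+=[0.5427 -0.4546 0.7714; -0.4546 2.0521 -0.3021; 0.7714 -0.3021 2.9783]
step 4: x^-=[4.9490, -3.2283, 4.3246]  P^-=[1.0910 -0.6957 1.2164; -0.6957 2.3588 -0.4761; 1.2164 -0.4761 4.1094]  S=[1.1085]  K=[0.5969; -0.1373; 0.0932]  nu=[-5.6168]  x^+=[1.5961, -2.4574, 3.8011]  P^+=[0.6960 -0.6049 1.1547; -0.6049 2.3379 -0.4619; 1.1547 -0.4619 4.0997]
step 5: x^-=[2.3156, -2.3639, 4.4842]  P^-=[1.3889 -0.8982 1.8117; -0.8982 2.6150 -0.6389; 1.8117 -0.6389 5.5609]  S=[1.1495]  K=[0.6736; -0.2330; 0.2666]  nu=[1.3809]  x^+=[3.2459, -2.6856, 4.8524]  P^+=[0.8673 -0.7178 1.6052; -0.7178 2.5526 -0.5675; 1.6052 -0.5675 5.4792]

x_post = [3.2459, -2.6856, 4.8524]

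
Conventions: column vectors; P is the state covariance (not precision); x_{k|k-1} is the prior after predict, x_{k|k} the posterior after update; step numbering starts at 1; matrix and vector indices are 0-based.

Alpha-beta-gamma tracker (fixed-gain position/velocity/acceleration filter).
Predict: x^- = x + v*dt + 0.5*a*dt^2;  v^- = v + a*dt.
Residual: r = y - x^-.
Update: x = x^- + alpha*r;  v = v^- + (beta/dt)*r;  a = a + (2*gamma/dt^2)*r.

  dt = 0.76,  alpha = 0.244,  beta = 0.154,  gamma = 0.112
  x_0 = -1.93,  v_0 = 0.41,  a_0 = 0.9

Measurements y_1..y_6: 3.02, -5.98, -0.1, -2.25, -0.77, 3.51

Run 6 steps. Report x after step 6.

step 1: x_pred=-1.3585  r=4.3785  x^+=-0.2901  v^+=1.9812  a^+=2.5980
step 2: x_pred=1.9659  r=-7.9459  x^+=0.0271  v^+=2.3456  a^+=-0.4835
step 3: x_pred=1.6701  r=-1.7701  x^+=1.2382  v^+=1.6195  a^+=-1.1700
step 4: x_pred=2.1312  r=-4.3812  x^+=1.0622  v^+=-0.1575  a^+=-2.8690
step 5: x_pred=0.1139  r=-0.8839  x^+=-0.1018  v^+=-2.5170  a^+=-3.2118
step 6: x_pred=-2.9423  r=6.4523  x^+=-1.3679  v^+=-3.6506  a^+=-0.7096

x_post = -1.3679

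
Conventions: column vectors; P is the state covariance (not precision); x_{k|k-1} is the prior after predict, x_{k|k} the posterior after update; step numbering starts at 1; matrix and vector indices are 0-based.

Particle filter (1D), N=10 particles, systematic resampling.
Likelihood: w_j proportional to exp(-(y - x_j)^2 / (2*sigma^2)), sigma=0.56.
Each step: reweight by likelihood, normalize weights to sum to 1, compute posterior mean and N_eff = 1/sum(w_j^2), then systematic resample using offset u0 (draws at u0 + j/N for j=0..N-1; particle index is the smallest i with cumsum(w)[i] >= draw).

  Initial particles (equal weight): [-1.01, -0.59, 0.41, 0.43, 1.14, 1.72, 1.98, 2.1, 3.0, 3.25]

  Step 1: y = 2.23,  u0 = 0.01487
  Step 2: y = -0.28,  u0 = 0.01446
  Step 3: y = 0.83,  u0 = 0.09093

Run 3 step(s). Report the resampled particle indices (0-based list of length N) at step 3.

step 1: w=[0.0000, 0.0000, 0.0016, 0.0017, 0.0459, 0.2014, 0.2760, 0.2968, 0.1185, 0.0581]  mean=2.1142  Neff=4.4564  idx=[4, 5, 5, 6, 6, 6, 7, 7, 7, 8]
step 2: w=[0.8966, 0.0379, 0.0379, 0.0065, 0.0065, 0.0065, 0.0027, 0.0027, 0.0027, 0.0000]  mean=1.2081  Neff=1.2392  idx=[0, 0, 0, 0, 0, 0, 0, 0, 0, 1]
step 3: w=[0.1072, 0.1072, 0.1072, 0.1072, 0.1072, 0.1072, 0.1072, 0.1072, 0.1072, 0.0353]  mean=1.1605  Neff=9.5560  idx=[0, 1, 2, 3, 4, 5, 6, 7, 8, 9]

resampled_idx = [0, 1, 2, 3, 4, 5, 6, 7, 8, 9]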